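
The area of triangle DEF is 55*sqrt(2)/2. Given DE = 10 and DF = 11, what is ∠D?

sin(C) = 2 * 55*sqrt(2)/2 / (10 * 11) = sqrt(2)/2, so C = arcsin(sqrt(2)/2) = 45°.
Since sin(180° - C) = sin(C), the obtuse angle 135° gives the same area, so C = 45° or C = 135°.

45° or 135°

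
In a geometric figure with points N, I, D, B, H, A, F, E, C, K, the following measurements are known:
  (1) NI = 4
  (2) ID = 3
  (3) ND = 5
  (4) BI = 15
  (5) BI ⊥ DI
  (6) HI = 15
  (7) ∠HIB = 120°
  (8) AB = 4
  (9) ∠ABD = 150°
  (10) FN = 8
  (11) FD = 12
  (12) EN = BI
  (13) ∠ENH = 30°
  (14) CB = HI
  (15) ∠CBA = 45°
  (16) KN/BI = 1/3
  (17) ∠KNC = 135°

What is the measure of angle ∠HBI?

Step 1: By the law of cosines on triangle BIH: BH² = 15² + 15² − 2·15·15·cos(120°) = 675, so BH = 15·√3.
Step 2: By the inverse law of cosines on triangle HBI: cos(∠HBI) = ((15·√3)² + 15² − 15²) / (2·15·√3·15) = 675/779.42 = 0.866, so ∠HBI = 30°.

Therefore, the measure of angle ∠HBI = 30°.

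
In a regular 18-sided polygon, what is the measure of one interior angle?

Each interior angle of a regular n-gon is (n - 2) * 180 / n.
For n = 18: (18 - 2) * 180 / 18 = 2880/18 = 160 degrees.

160 degrees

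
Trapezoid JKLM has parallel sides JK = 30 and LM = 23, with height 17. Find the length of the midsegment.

midsegment = (30 + 23) / 2 = 53 / 2 = 53/2

53/2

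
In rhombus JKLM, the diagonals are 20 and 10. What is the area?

The diagonals of a rhombus divide it into four right triangles.
Each triangle has legs 20/ 2 = 10 and 10/2 = 5, so each has area (1/2)*10*5 = 25.
Four such triangles give total area = (d1 * d2) / 2 = 100.

100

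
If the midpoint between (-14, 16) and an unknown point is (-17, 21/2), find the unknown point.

Using the midpoint formula: M = ((x1 + x2)/2, (y1 + y2)/2)
We know M = (-17, 21/2) and K = (-14, 16)
For x: -17 = (-14 + x2)/2, so x2 = 2*-17 - -14 = -20
For y: 21/2 = (16 + y2)/2, so y2 = 2*21/2 - 16 = 5
M = (-20, 5)

(-20, 5)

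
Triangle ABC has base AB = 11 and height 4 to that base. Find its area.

A triangle's area is half the area of a rectangle with the same base and height.
Area = (1/2) * 11 * 4 = 22.

22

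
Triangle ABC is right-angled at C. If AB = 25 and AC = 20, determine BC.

BC = sqrt(25^2 - 20^2) = sqrt(225) = 15

15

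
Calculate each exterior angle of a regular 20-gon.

Each exterior angle of a regular n-gon is 360 / n.
For n = 20: 360 / 20 = 18 degrees.

18 degrees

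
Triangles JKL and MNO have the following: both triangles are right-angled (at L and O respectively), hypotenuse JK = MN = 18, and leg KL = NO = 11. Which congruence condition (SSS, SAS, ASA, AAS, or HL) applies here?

The given information matches HL: The hypotenuse and one leg of two right triangles are equal (Hypotenuse-Leg).

HL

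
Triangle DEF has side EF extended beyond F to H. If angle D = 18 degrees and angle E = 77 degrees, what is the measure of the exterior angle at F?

By the exterior angle theorem, an exterior angle of a triangle equals the sum of the two remote interior angles.
Exterior angle = angle D + angle E
Exterior angle = 18 + 77 = 95 degrees

95 degrees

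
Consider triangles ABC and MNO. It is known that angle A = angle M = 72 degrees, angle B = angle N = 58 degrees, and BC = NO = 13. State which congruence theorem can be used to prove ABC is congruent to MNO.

The given information provides:
angle A = angle M = 72 degrees, angle B = angle N = 58 degrees, and BC = NO = 13
This matches the AAS congruence theorem.
Two pairs of corresponding angles and a non-included side are equal (Angle-Angle-Side).

AAS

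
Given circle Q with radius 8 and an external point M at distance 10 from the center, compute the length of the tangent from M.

The tangent, radius, and line from the external point to the center form a right triangle.
The right angle is where the tangent meets the radius.
By the Pythagorean theorem: tangent² + 8² = 10²
tangent² = 100 - 64 = 36
tangent = 6

6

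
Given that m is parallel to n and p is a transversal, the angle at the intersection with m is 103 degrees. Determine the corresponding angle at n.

When a transversal crosses parallel lines, angles in the same position at each intersection are called corresponding angles.
These are always equal, so the answer is 103 degrees.

103 degrees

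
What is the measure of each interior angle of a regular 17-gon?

Each interior angle of a regular n-gon is (n - 2) * 180 / n.
For n = 17: (17 - 2) * 180 / 17 = 2700/17 = 2700/17 degrees.

2700/17 degrees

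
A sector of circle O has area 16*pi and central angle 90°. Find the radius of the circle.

The sector covers 90°/360° = 1/4 of the full circle.
Full circle area = 16*pi / 1/4 = 64*pi.
Since full area = πr², we get r² = 64*pi/π = 64, so r = 8.

8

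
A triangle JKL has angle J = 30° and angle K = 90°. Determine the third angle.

Let angle L = x. Then 30 + 90 + x = 180.
x = 180 - 120 = 60 degrees.

60 degrees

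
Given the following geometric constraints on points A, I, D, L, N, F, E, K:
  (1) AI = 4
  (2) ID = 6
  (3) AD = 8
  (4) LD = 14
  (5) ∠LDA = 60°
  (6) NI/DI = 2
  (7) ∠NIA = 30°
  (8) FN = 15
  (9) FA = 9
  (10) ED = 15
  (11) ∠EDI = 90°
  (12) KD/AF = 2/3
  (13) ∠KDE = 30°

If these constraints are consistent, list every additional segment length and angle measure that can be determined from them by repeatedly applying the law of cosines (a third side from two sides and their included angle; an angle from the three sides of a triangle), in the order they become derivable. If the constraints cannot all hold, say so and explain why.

The constraints are consistent. Derivable facts, in order:
After 1 step:
- AL = 2·√37
- AN ≈ 8.77
- EK ≈ 10.25
- IE = 3·√29
- ∠ADI = 28.96°
- ∠AID = 104.48°
- ∠DAI = 46.57°
After 2 steps:
- ∠AFN = 31.93°
- ∠ALD = 34.72°
- ∠ANF = 32.89°
- ∠ANI = 13.19°
- ∠DAL = 85.28°
- ∠DEI = 21.8°
- ∠DEK = 17.01°
- ∠DIE = 68.2°
- ∠DKE = 132.99°
- ∠FAN = 115.18°
- ∠IAN = 136.81°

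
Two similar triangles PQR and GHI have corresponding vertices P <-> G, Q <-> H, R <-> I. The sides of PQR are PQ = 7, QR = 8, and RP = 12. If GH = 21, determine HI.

Similar triangles have proportional sides. Setting up the proportion:
GH / PQ = HI / QR
21 / 7 = HI / 8
HI = 8 * 21 / 7 = 24.

24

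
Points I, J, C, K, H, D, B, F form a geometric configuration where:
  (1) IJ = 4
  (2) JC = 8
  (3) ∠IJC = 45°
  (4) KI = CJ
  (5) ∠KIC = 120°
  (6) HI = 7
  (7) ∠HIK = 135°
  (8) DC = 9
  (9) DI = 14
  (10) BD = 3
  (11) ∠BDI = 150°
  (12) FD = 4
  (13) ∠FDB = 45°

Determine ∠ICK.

From the given relations: KI = CJ = 8.
Step 1: By the law of cosines on triangle CJI: CI² = 8² + 4² − 2·8·4·cos(45°) = 34.75, so CI ≈ 5.89.
Step 2: By the law of cosines on triangle CIK: CK² = 5.89² + 8² − 2·5.89·8·cos(120°) = 145.9, so CK ≈ 12.08.
Step 3: By the inverse law of cosines on triangle ICK: cos(∠ICK) = (5.89² + 12.08² − 8²) / (2·5.89·12.08) = 116.65/142.4 = 0.8192, so ∠ICK = 35°.

Therefore, the measure of angle ∠ICK = 35°.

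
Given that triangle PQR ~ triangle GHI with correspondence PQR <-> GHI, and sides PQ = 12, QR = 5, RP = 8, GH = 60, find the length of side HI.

Since the triangles are similar, the ratio of corresponding sides is constant.
Scale factor k = GH / PQ = 60 / 12 = 5
HI = k * QR = 5 * 5 = 25

25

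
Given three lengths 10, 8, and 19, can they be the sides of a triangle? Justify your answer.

Check the triangle inequality: 10 + 8 = 18 ≤ 19.
Since the sum of two sides does not exceed the third, no triangle can be formed.

No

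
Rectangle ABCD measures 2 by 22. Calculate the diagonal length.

d = sqrt(2^2 + 22^2) = sqrt(488) = 2*sqrt(122)

2*sqrt(122)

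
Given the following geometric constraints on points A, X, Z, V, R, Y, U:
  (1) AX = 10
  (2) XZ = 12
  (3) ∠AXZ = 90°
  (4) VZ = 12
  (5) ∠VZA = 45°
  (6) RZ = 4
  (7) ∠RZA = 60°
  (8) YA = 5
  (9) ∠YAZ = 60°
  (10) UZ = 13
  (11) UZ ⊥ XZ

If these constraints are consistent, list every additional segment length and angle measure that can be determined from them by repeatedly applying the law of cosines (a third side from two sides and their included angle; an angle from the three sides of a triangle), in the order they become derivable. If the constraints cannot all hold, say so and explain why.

The constraints are consistent. Derivable facts, in order:
After 1 step:
- AZ = 2·√61
- XU ≈ 17.69
After 2 steps:
- AR ≈ 14.05
- AV ≈ 11.09
- ZY ≈ 13.82
- ∠AZX = 39.81°
- ∠UXZ = 47.29°
- ∠XAZ = 50.19°
- ∠XUZ = 42.71°
After 3 steps:
- ∠ARZ = 105.73°
- ∠AVZ = 85.06°
- ∠AYZ = 101.74°
- ∠AZY = 18.26°
- ∠RAZ = 14.27°
- ∠VAZ = 49.94°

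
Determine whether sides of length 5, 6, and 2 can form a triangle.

Yes.
The triangle inequality requires that the sum of any two sides exceeds the third.
Here 2 + 5 = 7 > 6, so the condition is met.

Yes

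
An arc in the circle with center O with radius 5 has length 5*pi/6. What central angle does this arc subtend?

The full circumference is 2πr = 10*pi.
The arc is 5*pi/6 / 10*pi = 1/12 of the full circle.
So the central angle = 1/12 × 360° = 30°.

30°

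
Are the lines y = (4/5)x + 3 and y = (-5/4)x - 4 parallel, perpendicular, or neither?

Slope of line 1: m1 = 4/5
Slope of line 2: m2 = -5/4
m1 * m2 = (4/5) * (-5/4) = -1 = -1, so the lines are perpendicular.

Perpendicular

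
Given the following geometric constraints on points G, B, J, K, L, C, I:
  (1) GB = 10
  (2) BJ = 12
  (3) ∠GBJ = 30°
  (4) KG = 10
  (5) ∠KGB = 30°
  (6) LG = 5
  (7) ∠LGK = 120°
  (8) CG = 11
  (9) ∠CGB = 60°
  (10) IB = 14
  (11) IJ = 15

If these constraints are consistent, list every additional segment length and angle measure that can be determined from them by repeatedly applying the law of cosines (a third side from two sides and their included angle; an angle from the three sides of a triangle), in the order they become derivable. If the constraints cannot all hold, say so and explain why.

The constraints are consistent. Derivable facts, in order:
After 1 step:
- BC = √111
- BK ≈ 5.18
- GJ ≈ 6.01
- KL = 5·√7
- ∠BIJ = 48.74°
- ∠BJI = 61.28°
- ∠IBJ = 69.99°
After 2 steps:
- ∠BCG = 55.28°
- ∠BGJ = 93.74°
- ∠BJG = 56.26°
- ∠BKG = 75°
- ∠CBG = 64.72°
- ∠GBK = 75°
- ∠GKL = 19.11°
- ∠GLK = 40.89°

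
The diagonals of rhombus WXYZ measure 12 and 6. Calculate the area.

Area of a rhombus = (d1 * d2) / 2
Area = (12 * 6) / 2
Area = 72 / 2
Area = 36

36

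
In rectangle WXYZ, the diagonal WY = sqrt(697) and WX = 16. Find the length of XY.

Using the Pythagorean theorem: d^2 = a^2 + b^2
b^2 = d^2 - a^2
b^2 = 697 - 256
b^2 = 441
b = sqrt(441) = 21

21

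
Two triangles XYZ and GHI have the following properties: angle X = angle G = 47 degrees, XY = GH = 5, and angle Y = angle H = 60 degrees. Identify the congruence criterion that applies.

Consider the given information: angle X = angle G = 47 degrees, XY = GH = 5, and angle Y = angle H = 60 degrees
This is not SSS or SAS: SSS requires all three pairs of sides, but we don't have that. SAS requires two sides and the included angle between them.
The correct criterion is ASA. Two pairs of corresponding angles and the included side are equal (Angle-Side-Angle).

ASA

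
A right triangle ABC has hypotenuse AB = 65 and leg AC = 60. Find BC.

By the Pythagorean theorem: BC^2 = AB^2 - AC^2
BC^2 = 65^2 - 60^2 = 4225 - 3600 = 625
BC = sqrt(625) = 25

25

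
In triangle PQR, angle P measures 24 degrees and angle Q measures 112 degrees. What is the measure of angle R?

The interior angles sum to 180°: angle R = 180 - 24 - 112 = 44°.
The triangle is obtuse (angles 24°, 112°, 44°).

44 degrees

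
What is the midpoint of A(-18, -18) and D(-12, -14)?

The midpoint is the average of the coordinates:
x: (-18 + -12)/2 = -15
y: (-18 + -14)/2 = -16
Midpoint = (-15, -16)

(-15, -16)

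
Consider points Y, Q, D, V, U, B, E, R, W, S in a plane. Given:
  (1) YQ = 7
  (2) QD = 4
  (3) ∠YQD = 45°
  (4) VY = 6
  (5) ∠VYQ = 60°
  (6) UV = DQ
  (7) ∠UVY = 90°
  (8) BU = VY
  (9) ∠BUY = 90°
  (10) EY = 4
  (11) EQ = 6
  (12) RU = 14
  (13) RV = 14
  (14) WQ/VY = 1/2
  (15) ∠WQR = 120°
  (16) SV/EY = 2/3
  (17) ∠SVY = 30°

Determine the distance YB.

From the given relations: UV = DQ = 4; BU = VY = 6.
Step 1: By the law of cosines on triangle UVY: UY² = 4² + 6² − 2·4·6·cos(90°) = 52, so UY = 2·√13.
Step 2: By the law of cosines on triangle YUB: YB² = (2·√13)² + 6² − 2·2·√13·6·cos(90°) = 88, so YB = 2·√22.

Therefore, the length of YB = 2·√22.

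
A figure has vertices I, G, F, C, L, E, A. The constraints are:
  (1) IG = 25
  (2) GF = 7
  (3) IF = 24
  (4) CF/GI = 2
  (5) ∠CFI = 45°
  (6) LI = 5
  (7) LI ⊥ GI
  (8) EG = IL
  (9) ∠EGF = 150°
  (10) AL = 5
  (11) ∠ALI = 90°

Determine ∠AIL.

Step 1: By the law of cosines on triangle ILA: IA² = 5² + 5² − 2·5·5·cos(90°) = 50, so IA = 5·√2.
Step 2: By the inverse law of cosines on triangle AIL: cos(∠AIL) = ((5·√2)² + 5² − 5²) / (2·5·√2·5) = 50/70.71 = 0.7071, so ∠AIL = 45°.

Therefore, the measure of angle ∠AIL = 45°.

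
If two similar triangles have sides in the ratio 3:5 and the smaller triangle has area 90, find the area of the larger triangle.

The ratio of areas of similar triangles = (side ratio)^2.
Side ratio = 3:5, so area ratio = 9:25.
Area of the larger triangle / Area of the smaller triangle = 25/9
Area of the larger triangle = 90 * 25/9 = 250

250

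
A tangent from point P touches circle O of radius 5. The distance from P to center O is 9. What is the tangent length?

tangent = √(d² - r²) = √(9² - 5²) = √(81 - 25) = √56 = 2*sqrt(14)

2*sqrt(14)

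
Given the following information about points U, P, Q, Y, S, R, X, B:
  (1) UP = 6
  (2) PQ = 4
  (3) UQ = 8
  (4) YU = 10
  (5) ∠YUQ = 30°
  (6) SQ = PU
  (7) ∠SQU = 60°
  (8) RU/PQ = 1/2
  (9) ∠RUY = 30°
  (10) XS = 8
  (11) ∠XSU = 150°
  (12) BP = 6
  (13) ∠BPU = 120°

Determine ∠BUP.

Step 1: By the law of cosines on triangle UPB: UB² = 6² + 6² − 2·6·6·cos(120°) = 108, so UB = 6·√3.
Step 2: By the inverse law of cosines on triangle BUP: cos(∠BUP) = ((6·√3)² + 6² − 6²) / (2·6·√3·6) = 108/124.71 = 0.866, so ∠BUP = 30°.

Therefore, the measure of angle ∠BUP = 30°.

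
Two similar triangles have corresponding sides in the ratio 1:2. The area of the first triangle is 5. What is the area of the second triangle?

Area ratio = (1/2)^2 = 1/4. Area of the second triangle = 5 * 4/1 = 20.

20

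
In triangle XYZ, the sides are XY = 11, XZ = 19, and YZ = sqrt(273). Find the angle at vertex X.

By the inverse law of cosines: cos(X) = (XY² + XZ² - YZ²) / (2 × XY × XZ)
cos(X) = (11² + 19² - (sqrt(273))²) / (2 × 11 × 19)
cos(X) = (121 + 361 - (273)) / 418
cos(X) = 1/2
X = arccos(1/2) = 60°

60°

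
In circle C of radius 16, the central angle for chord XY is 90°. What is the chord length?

Chord length = 2r sin(θ/2)
= 2 × 16 × sin(90°/2)
= 2 × 16 × sin(45°)
= 16*sqrt(2)

16*sqrt(2)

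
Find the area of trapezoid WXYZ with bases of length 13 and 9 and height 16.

Area of a trapezoid = (base1 + base2) * height / 2
Area = (13 + 9) * 16 / 2
Area = 22 * 16 / 2
Area = 352 / 2
Area = 176

176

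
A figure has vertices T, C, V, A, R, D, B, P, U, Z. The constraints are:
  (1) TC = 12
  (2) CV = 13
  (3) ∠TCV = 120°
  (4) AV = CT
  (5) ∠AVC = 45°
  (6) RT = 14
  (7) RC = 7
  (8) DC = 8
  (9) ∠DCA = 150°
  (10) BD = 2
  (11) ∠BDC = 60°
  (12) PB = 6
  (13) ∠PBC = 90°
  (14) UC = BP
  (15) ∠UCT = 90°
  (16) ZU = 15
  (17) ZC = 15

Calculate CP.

Step 1: By the law of cosines on triangle BDC: BC² = 2² + 8² − 2·2·8·cos(60°) = 52, so BC = 2·√13.
Step 2: By the law of cosines on triangle CBP: CP² = (2·√13)² + 6² − 2·2·√13·6·cos(90°) = 88, so CP = 2·√22.

Therefore, the length of CP = 2·√22.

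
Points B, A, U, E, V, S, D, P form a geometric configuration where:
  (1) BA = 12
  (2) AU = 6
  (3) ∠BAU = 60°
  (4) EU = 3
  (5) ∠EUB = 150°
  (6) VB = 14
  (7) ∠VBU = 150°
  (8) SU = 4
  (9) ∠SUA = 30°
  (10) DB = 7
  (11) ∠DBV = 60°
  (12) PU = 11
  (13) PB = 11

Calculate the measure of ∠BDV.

Step 1: By the law of cosines on triangle DBV: DV² = 7² + 14² − 2·7·14·cos(60°) = 147, so DV = 7·√3.
Step 2: By the inverse law of cosines on triangle BDV: cos(∠BDV) = (7² + (7·√3)² − 14²) / (2·7·7·√3) = 0/169.74 = 0, so ∠BDV = 90°.

Therefore, the measure of angle ∠BDV = 90°.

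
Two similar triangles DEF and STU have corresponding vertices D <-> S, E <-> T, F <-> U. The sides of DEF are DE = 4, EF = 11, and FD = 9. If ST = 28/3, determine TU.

Similar triangles have proportional sides. Setting up the proportion:
ST / DE = TU / EF
28/3 / 4 = TU / 11
TU = 11 * 28/3 / 4 = 77/3.

77/3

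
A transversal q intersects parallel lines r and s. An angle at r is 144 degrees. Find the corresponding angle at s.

Corresponding angles formed by parallel lines and a transversal are equal.
The given angle is 144 degrees.
The corresponding angle = 144 degrees.

144 degrees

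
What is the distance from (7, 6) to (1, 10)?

d = sqrt((1 - 7)^2 + (10 - 6)^2)
d = sqrt(-6^2 + 4^2)
d = sqrt(36 + 16)
d = sqrt(52) = 2*sqrt(13)

2*sqrt(13)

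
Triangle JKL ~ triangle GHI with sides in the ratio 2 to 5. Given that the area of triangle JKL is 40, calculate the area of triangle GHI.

Area ratio = (2/5)^2 = 4/25. Area of GHI = 40 * 25/4 = 250.

250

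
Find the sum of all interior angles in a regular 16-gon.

The sum of interior angles of an n-sided polygon is (n - 2) * 180.
For n = 16: (16 - 2) * 180 = 14 * 180 = 2520 degrees.

2520 degrees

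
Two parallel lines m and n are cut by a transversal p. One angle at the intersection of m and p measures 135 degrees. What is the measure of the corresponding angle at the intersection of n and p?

When a transversal crosses parallel lines, angles in the same position at each intersection are called corresponding angles.
These are always equal, so the answer is 135 degrees.

135 degrees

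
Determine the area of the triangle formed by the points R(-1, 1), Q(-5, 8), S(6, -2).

The Shoelace formula computes the area from vertex coordinates by summing cross products.
For vertices (-1,1), (-5,8), (6,-2):
Signed sum = -1*8 - -5*1 + -5*-2 - 6*8 + 6*1 - -1*-2
= -3 + -38 + 4 = -37
Area = (1/2)|-37| = 37/2.

37/2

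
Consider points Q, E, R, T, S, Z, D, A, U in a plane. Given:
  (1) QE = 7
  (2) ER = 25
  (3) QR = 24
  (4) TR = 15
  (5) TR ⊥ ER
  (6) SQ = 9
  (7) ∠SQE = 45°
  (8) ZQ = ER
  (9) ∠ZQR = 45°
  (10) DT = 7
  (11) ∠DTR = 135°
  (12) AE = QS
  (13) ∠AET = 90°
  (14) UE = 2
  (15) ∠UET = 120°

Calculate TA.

From the given relations: AE = QS = 9.
Step 1: By the law of cosines on triangle ERT: ET² = 25² + 15² − 2·25·15·cos(90°) = 850, so ET = 5·√34.
Step 2: By the law of cosines on triangle TEA: TA² = (5·√34)² + 9² − 2·5·√34·9·cos(90°) = 931, so TA = 7·√19.

Therefore, the length of TA = 7·√19.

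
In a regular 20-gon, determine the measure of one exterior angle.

Each exterior angle of a regular n-gon is 360 / n.
For n = 20: 360 / 20 = 18 degrees.

18 degrees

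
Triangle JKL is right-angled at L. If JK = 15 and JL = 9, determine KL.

By the Pythagorean theorem: KL^2 = JK^2 - JL^2
KL^2 = 15^2 - 9^2 = 225 - 81 = 144
KL = sqrt(144) = 12

12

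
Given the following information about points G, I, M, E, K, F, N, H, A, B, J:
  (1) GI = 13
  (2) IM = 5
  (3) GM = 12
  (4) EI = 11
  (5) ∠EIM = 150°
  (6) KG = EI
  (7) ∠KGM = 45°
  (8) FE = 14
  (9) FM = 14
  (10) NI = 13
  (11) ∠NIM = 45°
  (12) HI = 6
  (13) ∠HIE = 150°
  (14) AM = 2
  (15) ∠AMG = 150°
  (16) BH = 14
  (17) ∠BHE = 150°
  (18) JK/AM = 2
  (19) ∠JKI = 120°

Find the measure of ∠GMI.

Step 1: By the inverse law of cosines on triangle GMI: cos(∠GMI) = (12² + 5² − 13²) / (2·12·5) = 0/120 = 0, so ∠GMI = 90°.

Therefore, the measure of angle ∠GMI = 90°.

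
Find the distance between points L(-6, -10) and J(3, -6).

d = sqrt((9)^2 + (4)^2) = sqrt(97)

sqrt(97)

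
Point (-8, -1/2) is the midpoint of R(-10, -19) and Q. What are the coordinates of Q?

Using the midpoint formula: M = ((x1 + x2)/2, (y1 + y2)/2)
We know M = (-8, -1/2) and R = (-10, -19)
For x: -8 = (-10 + x2)/2, so x2 = 2*-8 - -10 = -6
For y: -1/2 = (-19 + y2)/2, so y2 = 2*-1/2 - -19 = 18
Q = (-6, 18)

(-6, 18)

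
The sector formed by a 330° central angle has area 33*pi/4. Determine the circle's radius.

The sector covers 330°/360° = 11/12 of the full circle.
Full circle area = 33*pi/4 / 11/12 = 9*pi.
Since full area = πr², we get r² = 9*pi/π = 9, so r = 3.

3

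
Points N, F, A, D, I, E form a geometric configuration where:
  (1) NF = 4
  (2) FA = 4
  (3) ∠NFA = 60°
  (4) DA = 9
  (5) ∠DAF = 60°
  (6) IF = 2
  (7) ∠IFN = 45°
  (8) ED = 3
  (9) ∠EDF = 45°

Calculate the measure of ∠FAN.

Step 1: By the law of cosines on triangle AFN: AN² = 4² + 4² − 2·4·4·cos(60°) = 16, so AN = 4.
Step 2: By the inverse law of cosines on triangle FAN: cos(∠FAN) = (4² + 4² − 4²) / (2·4·4) = 16/32 = 0.5, so ∠FAN = 60°.

Therefore, the measure of angle ∠FAN = 60°.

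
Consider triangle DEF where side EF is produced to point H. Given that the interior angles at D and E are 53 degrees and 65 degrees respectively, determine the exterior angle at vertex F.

By the exterior angle theorem, an exterior angle of a triangle equals the sum of the two remote interior angles.
Exterior angle = angle D + angle E
Exterior angle = 53 + 65 = 118 degrees

118 degrees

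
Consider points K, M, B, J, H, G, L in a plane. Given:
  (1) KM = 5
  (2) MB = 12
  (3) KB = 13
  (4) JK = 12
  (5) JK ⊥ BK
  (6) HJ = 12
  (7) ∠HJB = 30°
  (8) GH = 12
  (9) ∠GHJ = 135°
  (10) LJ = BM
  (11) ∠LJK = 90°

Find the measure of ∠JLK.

From the given relations: LJ = BM = 12.
Step 1: By the law of cosines on triangle LJK: LK² = 12² + 12² − 2·12·12·cos(90°) = 288, so LK = 12·√2.
Step 2: By the inverse law of cosines on triangle JLK: cos(∠JLK) = (12² + (12·√2)² − 12²) / (2·12·12·√2) = 288/407.29 = 0.7071, so ∠JLK = 45°.

Therefore, the measure of angle ∠JLK = 45°.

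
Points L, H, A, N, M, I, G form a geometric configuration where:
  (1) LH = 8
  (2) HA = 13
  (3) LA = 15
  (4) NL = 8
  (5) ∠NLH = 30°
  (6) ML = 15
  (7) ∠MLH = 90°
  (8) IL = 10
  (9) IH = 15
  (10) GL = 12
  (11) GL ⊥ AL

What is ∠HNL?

Step 1: By the law of cosines on triangle NLH: NH² = 8² + 8² − 2·8·8·cos(30°) = 17.15, so NH ≈ 4.14.
Step 2: By the inverse law of cosines on triangle HNL: cos(∠HNL) = (4.14² + 8² − 8²) / (2·4.14·8) = 17.15/66.26 = 0.2588, so ∠HNL = 75°.

Therefore, the measure of angle ∠HNL = 75°.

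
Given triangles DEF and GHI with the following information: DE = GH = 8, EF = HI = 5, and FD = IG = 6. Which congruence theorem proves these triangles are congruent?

Consider the given information: DE = GH = 8, EF = HI = 5, and FD = IG = 6
This is not AAS or HL: AAS requires two angles and a non-included side. HL only applies to right triangles with matching hypotenuse and leg.
The correct criterion is SSS. All three pairs of corresponding sides are equal (Side-Side-Side).

SSS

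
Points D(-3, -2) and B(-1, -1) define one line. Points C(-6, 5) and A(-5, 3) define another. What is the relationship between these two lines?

Slope of line 1: m1 = (-1 - -2)/(-1 - -3) = 1/2 = 1/2
Slope of line 2: m2 = (3 - 5)/(-5 - -6) = -2/1 = -2
m1 * m2 = -1, so perpendicular.

Perpendicular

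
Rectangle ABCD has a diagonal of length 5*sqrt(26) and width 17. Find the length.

b = sqrt(d^2 - a^2) = sqrt(650 - 289) = sqrt(361) = 19

19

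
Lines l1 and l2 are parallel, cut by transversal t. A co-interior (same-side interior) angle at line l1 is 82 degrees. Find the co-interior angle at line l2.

Co-interior (same-side interior) angles are between the parallel lines on the same side of the transversal.
Unlike corresponding or alternate interior angles, they are supplementary rather than equal.
So the angle = 180 - 82 = 98 degrees.

98 degrees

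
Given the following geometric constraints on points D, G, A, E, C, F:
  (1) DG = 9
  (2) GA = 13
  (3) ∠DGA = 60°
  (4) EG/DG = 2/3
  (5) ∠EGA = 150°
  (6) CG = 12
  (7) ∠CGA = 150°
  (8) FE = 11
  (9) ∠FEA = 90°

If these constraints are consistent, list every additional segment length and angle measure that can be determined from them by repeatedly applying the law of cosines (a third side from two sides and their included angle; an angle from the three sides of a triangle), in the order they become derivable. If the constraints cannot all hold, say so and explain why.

The constraints are consistent. Derivable facts, in order:
After 1 step:
- AC ≈ 24.15
- AE ≈ 18.44
- DA = √133
After 2 steps:
- AF ≈ 21.47
- ∠ACG = 15.61°
- ∠ADG = 77.48°
- ∠AEG = 20.64°
- ∠CAG = 14.39°
- ∠DAG = 42.52°
- ∠EAG = 9.36°
After 3 steps:
- ∠AFE = 59.19°
- ∠EAF = 30.81°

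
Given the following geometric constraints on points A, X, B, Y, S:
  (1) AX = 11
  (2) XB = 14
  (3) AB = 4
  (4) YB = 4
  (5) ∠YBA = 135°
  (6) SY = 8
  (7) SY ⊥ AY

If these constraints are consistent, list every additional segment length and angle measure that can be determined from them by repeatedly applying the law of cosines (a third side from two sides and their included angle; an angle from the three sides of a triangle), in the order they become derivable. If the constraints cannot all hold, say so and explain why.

The constraints are consistent. Derivable facts, in order:
After 1 step:
- AY ≈ 7.39
- ∠ABX = 35.66°
- ∠AXB = 12.24°
- ∠BAX = 132.1°
After 2 steps:
- AS ≈ 10.89
- ∠AYB = 22.5°
- ∠BAY = 22.5°
After 3 steps:
- ∠ASY = 42.73°
- ∠SAY = 47.27°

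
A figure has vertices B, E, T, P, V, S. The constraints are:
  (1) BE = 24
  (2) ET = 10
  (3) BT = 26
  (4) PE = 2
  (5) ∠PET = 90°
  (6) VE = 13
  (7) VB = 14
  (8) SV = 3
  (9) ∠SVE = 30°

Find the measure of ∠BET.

Step 1: By the inverse law of cosines on triangle BET: cos(∠BET) = (24² + 10² − 26²) / (2·24·10) = 0/480 = 0, so ∠BET = 90°.

Therefore, the measure of angle ∠BET = 90°.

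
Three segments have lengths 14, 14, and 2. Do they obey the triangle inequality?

Check all three triangle inequalities:
14 + 14 = 28 > 2 ✓
14 + 2 = 16 > 14 ✓
14 + 2 = 16 > 14 ✓
All conditions hold, so these sides form a valid triangle.

Yes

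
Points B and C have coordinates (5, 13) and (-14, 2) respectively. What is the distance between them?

d = sqrt((-14 - 5)^2 + (2 - 13)^2)
d = sqrt(-19^2 + -11^2)
d = sqrt(361 + 121)
d = sqrt(482)

sqrt(482)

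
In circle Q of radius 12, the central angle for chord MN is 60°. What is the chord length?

Chord = 2(12) sin(30°) = 12

12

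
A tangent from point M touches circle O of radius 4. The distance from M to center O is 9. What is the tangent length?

tangent = √(d² - r²) = √(9² - 4²) = √(81 - 16) = √65 = sqrt(65)

sqrt(65)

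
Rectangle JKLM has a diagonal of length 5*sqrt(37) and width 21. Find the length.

Using the Pythagorean theorem: d^2 = a^2 + b^2
b^2 = d^2 - a^2
b^2 = 925 - 441
b^2 = 484
b = sqrt(484) = 22

22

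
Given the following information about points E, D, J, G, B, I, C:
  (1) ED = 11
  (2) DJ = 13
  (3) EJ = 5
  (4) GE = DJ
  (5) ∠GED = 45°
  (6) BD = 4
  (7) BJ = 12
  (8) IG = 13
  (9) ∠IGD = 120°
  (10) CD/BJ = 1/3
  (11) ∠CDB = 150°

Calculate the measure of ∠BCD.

From the given relations: CD = 1/3·BJ = 1/3·12 = 4.
Step 1: By the law of cosines on triangle CDB: CB² = 4² + 4² − 2·4·4·cos(150°) = 59.71, so CB ≈ 7.73.
Step 2: By the inverse law of cosines on triangle BCD: cos(∠BCD) = (7.73² + 4² − 4²) / (2·7.73·4) = 59.71/61.82 = 0.9659, so ∠BCD = 15°.

Therefore, the measure of angle ∠BCD = 15°.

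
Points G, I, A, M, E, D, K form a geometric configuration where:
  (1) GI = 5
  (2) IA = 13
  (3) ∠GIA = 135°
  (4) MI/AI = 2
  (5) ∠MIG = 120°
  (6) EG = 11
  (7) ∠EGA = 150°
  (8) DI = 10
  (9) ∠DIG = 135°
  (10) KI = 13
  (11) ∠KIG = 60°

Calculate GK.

Step 1: By the law of cosines on triangle GIK: GK² = 5² + 13² − 2·5·13·cos(60°) = 129, so GK = √129.

Therefore, the length of GK = √129.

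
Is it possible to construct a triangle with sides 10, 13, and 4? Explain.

Sort the sides: 4, 10, 13.
It suffices to check that the sum of the two smallest exceeds the largest:
4 + 10 = 14 > 13. ✓
Yes, a valid triangle can be formed.

Yes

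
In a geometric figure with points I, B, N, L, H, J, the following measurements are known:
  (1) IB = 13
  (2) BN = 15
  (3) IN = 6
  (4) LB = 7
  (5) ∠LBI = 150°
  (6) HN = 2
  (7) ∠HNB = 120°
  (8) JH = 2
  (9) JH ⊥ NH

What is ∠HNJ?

Step 1: By the law of cosines on triangle NHJ: NJ² = 2² + 2² − 2·2·2·cos(90°) = 8, so NJ = 2·√2.
Step 2: By the inverse law of cosines on triangle HNJ: cos(∠HNJ) = (2² + (2·√2)² − 2²) / (2·2·2·√2) = 8/11.31 = 0.7071, so ∠HNJ = 45°.

Therefore, the measure of angle ∠HNJ = 45°.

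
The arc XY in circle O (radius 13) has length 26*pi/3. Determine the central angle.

The full circumference is 2πr = 26*pi.
The arc is 26*pi/3 / 26*pi = 1/3 of the full circle.
So the central angle = 1/3 × 360° = 120°.

120°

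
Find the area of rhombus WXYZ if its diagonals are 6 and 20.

The diagonals of a rhombus divide it into four right triangles.
Each triangle has legs 6/ 2 = 3 and 20/2 = 10, so each has area (1/2)*3*10 = 15.
Four such triangles give total area = (d1 * d2) / 2 = 60.

60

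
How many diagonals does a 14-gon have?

Total line segments between 14 vertices = C(14,2) = 91.
Subtract the 14 sides: 91 - 14 = 77 diagonals.

77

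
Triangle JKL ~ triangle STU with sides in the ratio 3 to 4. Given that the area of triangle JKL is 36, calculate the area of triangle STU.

The ratio of areas of similar triangles = (side ratio)^2.
Side ratio = 3:4, so area ratio = 9:16.
Area of STU / Area of JKL = 16/9
Area of STU = 36 * 16/9 = 64

64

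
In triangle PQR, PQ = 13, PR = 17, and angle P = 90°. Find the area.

Area = (1/2)(13)(17) sin(90°) = (1/2)(13)(17)(1) = 221/2

221/2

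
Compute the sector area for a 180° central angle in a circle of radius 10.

The full circle has area πr² = π(10)² = 100*pi.
The sector covers 180° out of 360°, a fraction of 1/2.
Sector area = 100*pi × 1/2 = 50*pi.

50*pi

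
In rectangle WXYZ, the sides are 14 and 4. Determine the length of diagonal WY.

A rectangle's diagonal splits it into two right triangles, with the diagonal as the hypotenuse.
By the Pythagorean theorem, d^2 = 14^2 + 4^2 = 212.
Therefore d = sqrt(212) = 2*sqrt(53).

2*sqrt(53)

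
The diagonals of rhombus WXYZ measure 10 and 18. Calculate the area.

The diagonals of a rhombus divide it into four right triangles.
Each triangle has legs 10/ 2 = 5 and 18/2 = 9, so each has area (1/2)*5*9 = 45/2.
Four such triangles give total area = (d1 * d2) / 2 = 90.

90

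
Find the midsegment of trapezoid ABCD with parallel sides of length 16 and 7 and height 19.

midsegment = (16 + 7) / 2 = 23 / 2 = 23/2

23/2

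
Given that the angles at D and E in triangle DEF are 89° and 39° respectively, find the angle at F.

angle F = 180 - 89 - 39 = 52 degrees.

52 degrees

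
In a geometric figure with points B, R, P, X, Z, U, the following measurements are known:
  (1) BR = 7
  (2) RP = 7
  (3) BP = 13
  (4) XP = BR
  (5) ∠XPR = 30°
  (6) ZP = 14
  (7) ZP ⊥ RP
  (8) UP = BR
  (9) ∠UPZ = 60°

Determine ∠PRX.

From the given relations: XP = BR = 7.
Step 1: By the law of cosines on triangle RPX: RX² = 7² + 7² − 2·7·7·cos(30°) = 13.13, so RX ≈ 3.62.
Step 2: By the inverse law of cosines on triangle PRX: cos(∠PRX) = (7² + 3.62² − 7²) / (2·7·3.62) = 13.13/50.73 = 0.2588, so ∠PRX = 75°.

Therefore, the measure of angle ∠PRX = 75°.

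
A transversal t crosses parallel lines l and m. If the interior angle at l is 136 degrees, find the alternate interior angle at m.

Alternate interior angles are equal: 136 degrees.

136 degrees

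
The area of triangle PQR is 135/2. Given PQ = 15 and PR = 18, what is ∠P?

Area = (1/2) * a * b * sin(C)
sin(C) = 2 * Area / (a * b)
sin(C) = 2 * 135/2 / (15 * 18)
sin(C) = 1/2
C = arcsin(1/2) = 30°
Since sin(180° - C) = sin(C), the obtuse angle 150° gives the same area, so C = 30° or C = 150°.

30° or 150°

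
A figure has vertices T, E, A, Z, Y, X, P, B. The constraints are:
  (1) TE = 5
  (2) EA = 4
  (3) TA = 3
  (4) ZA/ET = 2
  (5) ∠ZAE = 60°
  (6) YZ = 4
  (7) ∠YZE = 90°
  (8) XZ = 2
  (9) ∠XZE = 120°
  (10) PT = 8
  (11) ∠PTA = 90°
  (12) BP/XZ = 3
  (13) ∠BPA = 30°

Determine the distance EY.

From the given relations: ZA = 2·ET = 2·5 = 10.
Step 1: By the law of cosines on triangle ZAE: ZE² = 10² + 4² − 2·10·4·cos(60°) = 76, so ZE = 2·√19.
Step 2: By the law of cosines on triangle EZY: EY² = (2·√19)² + 4² − 2·2·√19·4·cos(90°) = 92, so EY = 2·√23.

Therefore, the length of EY = 2·√23.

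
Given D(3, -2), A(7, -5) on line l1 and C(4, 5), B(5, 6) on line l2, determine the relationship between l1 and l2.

Slope of line 1: m1 = (-5 - -2)/(7 - 3) = -3/4 = -3/4
Slope of line 2: m2 = (6 - 5)/(5 - 4) = 1/1 = 1
m1 != m2 (-3/4 != 1), so not parallel.
m1 * m2 = (-3/4) * (1) = -3/4 != -1, so not perpendicular.
The lines are neither parallel nor perpendicular.

Neither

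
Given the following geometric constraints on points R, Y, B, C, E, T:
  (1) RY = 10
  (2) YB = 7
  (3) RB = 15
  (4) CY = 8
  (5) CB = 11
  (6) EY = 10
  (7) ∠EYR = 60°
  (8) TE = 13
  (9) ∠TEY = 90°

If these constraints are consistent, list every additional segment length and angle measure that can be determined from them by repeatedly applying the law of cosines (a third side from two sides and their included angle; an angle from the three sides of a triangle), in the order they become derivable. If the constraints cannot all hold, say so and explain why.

The constraints are consistent. Derivable facts, in order:
After 1 step:
- RE = 10
- YT ≈ 16.4
- ∠BCY = 39.4°
- ∠BRY = 23.07°
- ∠BYC = 94.1°
- ∠BYR = 122.88°
- ∠CBY = 46.5°
- ∠RBY = 34.05°
After 2 steps:
- ∠ERY = 60°
- ∠ETY = 37.57°
- ∠EYT = 52.43°
- ∠REY = 60°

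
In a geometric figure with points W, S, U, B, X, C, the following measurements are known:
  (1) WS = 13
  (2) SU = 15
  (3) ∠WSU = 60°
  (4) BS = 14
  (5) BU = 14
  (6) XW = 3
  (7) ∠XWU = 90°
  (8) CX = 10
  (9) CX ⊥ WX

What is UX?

Step 1: By the law of cosines on triangle USW: UW² = 15² + 13² − 2·15·13·cos(60°) = 199, so UW = √199.
Step 2: By the law of cosines on triangle UWX: UX² = √199² + 3² − 2·√199·3·cos(90°) = 208, so UX = 4·√13.

Therefore, the length of UX = 4·√13.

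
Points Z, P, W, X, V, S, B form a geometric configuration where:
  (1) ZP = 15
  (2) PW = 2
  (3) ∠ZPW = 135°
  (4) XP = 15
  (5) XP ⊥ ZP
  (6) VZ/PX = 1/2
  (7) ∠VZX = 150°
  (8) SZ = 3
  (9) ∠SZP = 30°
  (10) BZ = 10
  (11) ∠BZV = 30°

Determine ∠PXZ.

Step 1: By the law of cosines on triangle XPZ: XZ² = 15² + 15² − 2·15·15·cos(90°) = 450, so XZ = 15·√2.
Step 2: By the inverse law of cosines on triangle PXZ: cos(∠PXZ) = (15² + (15·√2)² − 15²) / (2·15·15·√2) = 450/636.4 = 0.7071, so ∠PXZ = 45°.

Therefore, the measure of angle ∠PXZ = 45°.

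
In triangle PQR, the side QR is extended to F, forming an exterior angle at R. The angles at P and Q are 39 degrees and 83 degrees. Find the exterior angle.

Exterior angle = 39 + 83 = 122 degrees (exterior angle theorem).

122 degrees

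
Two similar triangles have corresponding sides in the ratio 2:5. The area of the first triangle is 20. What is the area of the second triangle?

Area ratio = (2/5)^2 = 4/25. Area of the second triangle = 20 * 25/4 = 125.

125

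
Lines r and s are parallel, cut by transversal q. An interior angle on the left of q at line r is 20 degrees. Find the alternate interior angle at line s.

Alternate interior angles are equal: 20 degrees.

20 degrees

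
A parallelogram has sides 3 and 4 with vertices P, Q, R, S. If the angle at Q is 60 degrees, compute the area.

Area = a * b * sin(theta)
Area = 3 * 4 * sin(60 degrees)
Area = 12 * sqrt(3)/2
Area = 6*sqrt(3)

6*sqrt(3)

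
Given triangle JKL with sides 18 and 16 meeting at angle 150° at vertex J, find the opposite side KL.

When two sides and the included angle are known, the law of cosines gives the third side.
c^2 = a^2 + b^2 - 2ab cos(C) generalizes the Pythagorean theorem to non-right triangles.
Here: KL^2 = 324 + 256 - 576*(-sqrt(3)/2) = 288*sqrt(3) + 580
KL = 2*sqrt(72*sqrt(3) + 145)

2*sqrt(72*sqrt(3) + 145)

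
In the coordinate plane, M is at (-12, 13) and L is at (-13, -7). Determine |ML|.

d = sqrt((-1)^2 + (-20)^2) = sqrt(401)

sqrt(401)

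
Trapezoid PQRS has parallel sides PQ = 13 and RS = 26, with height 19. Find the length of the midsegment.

midsegment = (13 + 26) / 2 = 39 / 2 = 39/2

39/2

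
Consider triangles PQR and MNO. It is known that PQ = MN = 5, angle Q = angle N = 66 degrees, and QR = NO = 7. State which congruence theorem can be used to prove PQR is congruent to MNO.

The given information matches SAS: Two pairs of corresponding sides and the included angle are equal (Side-Angle-Side).

SAS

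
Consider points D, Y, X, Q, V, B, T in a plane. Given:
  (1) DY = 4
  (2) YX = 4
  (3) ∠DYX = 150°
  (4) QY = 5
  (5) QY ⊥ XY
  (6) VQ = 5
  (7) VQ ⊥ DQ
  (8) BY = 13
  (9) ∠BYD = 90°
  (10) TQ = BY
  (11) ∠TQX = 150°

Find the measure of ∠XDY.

Step 1: By the law of cosines on triangle DYX: DX² = 4² + 4² − 2·4·4·cos(150°) = 59.71, so DX ≈ 7.73.
Step 2: By the inverse law of cosines on triangle XDY: cos(∠XDY) = (7.73² + 4² − 4²) / (2·7.73·4) = 59.71/61.82 = 0.9659, so ∠XDY = 15°.

Therefore, the measure of angle ∠XDY = 15°.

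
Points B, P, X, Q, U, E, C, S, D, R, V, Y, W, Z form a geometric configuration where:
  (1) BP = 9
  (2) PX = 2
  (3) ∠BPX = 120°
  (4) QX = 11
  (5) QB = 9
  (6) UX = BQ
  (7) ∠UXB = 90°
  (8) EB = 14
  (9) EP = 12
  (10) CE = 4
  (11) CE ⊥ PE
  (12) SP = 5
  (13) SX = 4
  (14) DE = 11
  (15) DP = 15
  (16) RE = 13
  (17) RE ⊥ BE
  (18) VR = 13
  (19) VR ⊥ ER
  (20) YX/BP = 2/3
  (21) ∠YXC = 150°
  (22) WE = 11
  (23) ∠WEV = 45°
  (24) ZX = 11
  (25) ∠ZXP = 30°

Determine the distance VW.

Step 1: By the law of cosines on triangle ERV: EV² = 13² + 13² − 2·13·13·cos(90°) = 338, so EV = 13·√2.
Step 2: By the law of cosines on triangle VEW: VW² = (13·√2)² + 11² − 2·13·√2·11·cos(45°) = 173, so VW = √173.

Therefore, the length of VW = √173.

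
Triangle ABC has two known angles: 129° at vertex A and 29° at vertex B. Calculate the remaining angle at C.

angle C = 180 - 129 - 29 = 22 degrees.

22 degrees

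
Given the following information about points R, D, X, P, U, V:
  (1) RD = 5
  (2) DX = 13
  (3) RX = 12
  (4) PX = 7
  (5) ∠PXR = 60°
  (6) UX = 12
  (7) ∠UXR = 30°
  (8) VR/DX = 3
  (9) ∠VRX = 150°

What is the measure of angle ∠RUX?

Step 1: By the law of cosines on triangle UXR: UR² = 12² + 12² − 2·12·12·cos(30°) = 38.58, so UR ≈ 6.21.
Step 2: By the inverse law of cosines on triangle RUX: cos(∠RUX) = (6.21² + 12² − 12²) / (2·6.21·12) = 38.58/149.08 = 0.2588, so ∠RUX = 75°.

Therefore, the measure of angle ∠RUX = 75°.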